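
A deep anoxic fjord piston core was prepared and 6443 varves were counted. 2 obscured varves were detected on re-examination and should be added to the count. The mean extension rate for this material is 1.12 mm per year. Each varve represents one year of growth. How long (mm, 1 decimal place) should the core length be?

7218.4 mm

After corrections the count is 6443 + 2 = 6445 varves.
Predicted length = 1.12 mm/year × 6445 years = 7218.4 mm.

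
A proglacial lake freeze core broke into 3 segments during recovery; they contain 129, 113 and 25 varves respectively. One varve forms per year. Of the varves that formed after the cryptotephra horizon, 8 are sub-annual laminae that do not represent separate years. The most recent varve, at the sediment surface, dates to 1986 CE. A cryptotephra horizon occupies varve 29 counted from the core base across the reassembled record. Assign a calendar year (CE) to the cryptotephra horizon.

1756 CE

Total varves = 129 + 113 + 25 = 267.
The cryptotephra horizon sits at varve 29 from the core base, so 267 − 29 = 238 varves formed after it.
Removing the 8 false varves leaves 238 − 8 = 230 true varves beyond the cryptotephra horizon.
1986 − 230 = 1756 CE.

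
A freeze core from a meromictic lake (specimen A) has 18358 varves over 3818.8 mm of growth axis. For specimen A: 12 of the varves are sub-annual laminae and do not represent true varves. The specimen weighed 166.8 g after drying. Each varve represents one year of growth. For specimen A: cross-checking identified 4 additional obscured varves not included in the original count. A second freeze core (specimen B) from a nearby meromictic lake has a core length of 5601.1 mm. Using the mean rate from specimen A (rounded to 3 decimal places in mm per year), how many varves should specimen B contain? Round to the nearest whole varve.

Specimen A: correcting the raw count gives 18358 − 12 + 4 = 18350 true varves.
A: Mean rate = 3818.8 mm / 18350 years ≈ 0.208 mm/yr.
Specimen B: 5601.1 mm / 0.208 mm per year = 26928.37 years ≈ 26928 varves.

26928 varves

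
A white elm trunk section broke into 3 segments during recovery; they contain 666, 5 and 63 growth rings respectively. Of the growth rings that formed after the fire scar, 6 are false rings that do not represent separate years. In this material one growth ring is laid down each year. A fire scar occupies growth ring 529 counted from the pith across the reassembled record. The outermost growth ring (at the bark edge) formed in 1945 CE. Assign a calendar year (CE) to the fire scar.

Total growth rings = 666 + 5 + 63 = 734.
The fire scar sits at growth ring 529 from the pith, so 734 − 529 = 205 growth rings formed after it.
Removing the 6 false growth rings leaves 205 − 6 = 199 true growth rings beyond the fire scar.
The growth ring at the bark edge is 1945 CE, so the fire scar dates to 1945 − 199 = 1746 CE.

1746 CE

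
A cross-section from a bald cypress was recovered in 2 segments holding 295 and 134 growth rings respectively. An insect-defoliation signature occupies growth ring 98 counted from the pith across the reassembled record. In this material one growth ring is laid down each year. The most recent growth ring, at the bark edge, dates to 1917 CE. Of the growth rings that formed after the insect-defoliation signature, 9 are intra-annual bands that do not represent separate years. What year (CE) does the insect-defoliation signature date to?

1595 CE

Total growth rings = 295 + 134 = 429.
The insect-defoliation signature sits at growth ring 98 from the pith, so 429 − 98 = 331 growth rings formed after it.
Excluding 9 false growth rings: 331 − 9 = 322.
1917 − 322 = 1595 CE.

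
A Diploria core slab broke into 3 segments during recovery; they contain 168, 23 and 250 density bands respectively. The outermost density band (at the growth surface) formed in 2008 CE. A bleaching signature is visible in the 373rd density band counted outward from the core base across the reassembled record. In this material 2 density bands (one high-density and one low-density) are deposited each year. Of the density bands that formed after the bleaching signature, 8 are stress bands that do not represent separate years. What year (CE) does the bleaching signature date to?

Total density bands = 168 + 23 + 250 = 441.
Between density band 373 and the growth surface there are 441 − 373 = 68 density bands.
68 − 8 false = 60 true density bands after the bleaching signature.
Dividing by 2 density bands per year: 60 / 2 = 30 years.
The density band at the growth surface is 2008 CE, so the bleaching signature dates to 2008 − 30 = 1978 CE.

1978 CE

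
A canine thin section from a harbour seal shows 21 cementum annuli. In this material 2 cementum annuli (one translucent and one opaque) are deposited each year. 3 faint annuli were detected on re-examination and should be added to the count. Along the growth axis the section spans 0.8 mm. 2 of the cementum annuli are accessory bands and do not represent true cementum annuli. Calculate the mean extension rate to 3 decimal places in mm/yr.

0.073 mm/yr

True cementum annulus count = 21 − 2 + 3 = 22.
22 cementum annuli at 2 per year is 22 / 2 = 11 years.
Mean rate = 0.8 mm / 11 years ≈ 0.073 mm/yr.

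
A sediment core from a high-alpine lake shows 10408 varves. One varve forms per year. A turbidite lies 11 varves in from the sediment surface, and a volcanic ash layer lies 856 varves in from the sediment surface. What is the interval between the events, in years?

845 years

Separation: 856 − 11 = 845 varves.
That is 845 years at one varve per year.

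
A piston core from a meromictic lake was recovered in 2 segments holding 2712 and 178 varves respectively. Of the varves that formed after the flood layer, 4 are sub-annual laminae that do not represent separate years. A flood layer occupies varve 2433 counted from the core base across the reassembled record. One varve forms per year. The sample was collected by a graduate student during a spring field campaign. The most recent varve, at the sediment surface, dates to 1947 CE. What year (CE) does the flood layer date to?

1494 CE

Total varves = 2712 + 178 = 2890.
2890 − 2433 = 457 varves lie beyond the flood layer toward the sediment surface.
Excluding 4 false varves: 457 − 4 = 453.
1947 − 453 = 1494 CE.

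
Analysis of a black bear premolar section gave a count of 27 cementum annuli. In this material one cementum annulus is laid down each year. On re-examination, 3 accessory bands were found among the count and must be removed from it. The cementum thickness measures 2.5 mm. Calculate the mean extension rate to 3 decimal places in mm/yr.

0.104 mm/yr

After corrections the count is 27 − 3 = 24 cementum annuli.
Mean rate = 2.5 mm / 24 years ≈ 0.104 mm/yr.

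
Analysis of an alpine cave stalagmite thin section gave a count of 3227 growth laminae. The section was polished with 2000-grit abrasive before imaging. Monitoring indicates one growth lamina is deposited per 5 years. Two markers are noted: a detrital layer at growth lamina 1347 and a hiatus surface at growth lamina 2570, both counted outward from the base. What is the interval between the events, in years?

The two markers are separated by 2570 − 1347 = 1223 growth laminae.
At 5 years per growth lamina, 1223 × 5 = 6115 years.

6115 years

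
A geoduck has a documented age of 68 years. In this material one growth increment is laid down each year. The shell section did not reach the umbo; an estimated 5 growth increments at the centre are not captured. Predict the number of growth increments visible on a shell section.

One growth increment per year gives 68 growth increments over 68 years.
68 − 5 missed = 63 growth increments expected in the prepared section.

63 growth increments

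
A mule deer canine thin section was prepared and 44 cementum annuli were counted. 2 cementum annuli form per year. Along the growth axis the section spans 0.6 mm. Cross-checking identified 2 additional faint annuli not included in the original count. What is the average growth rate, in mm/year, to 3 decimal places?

True cementum annulus count = 44 + 2 = 46.
With 2 cementum annuli per year, 46 / 2 = 23 years.
Mean rate = 0.6 mm / 23 years ≈ 0.026 mm/year.

0.026 mm/year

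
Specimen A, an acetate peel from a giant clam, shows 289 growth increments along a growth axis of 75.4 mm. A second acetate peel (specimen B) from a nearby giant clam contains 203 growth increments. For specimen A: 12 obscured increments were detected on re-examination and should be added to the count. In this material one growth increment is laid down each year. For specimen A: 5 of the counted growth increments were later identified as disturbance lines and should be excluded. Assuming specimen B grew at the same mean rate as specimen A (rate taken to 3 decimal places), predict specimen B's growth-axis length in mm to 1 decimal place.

51.8 mm

Specimen A: adjusted count: 289 − 5 + 12 = 296 growth increments.
A: Mean rate = 75.4 mm / 296 years ≈ 0.255 mm per year.
B's length ≈ 0.255 × 203 = 51.8 mm.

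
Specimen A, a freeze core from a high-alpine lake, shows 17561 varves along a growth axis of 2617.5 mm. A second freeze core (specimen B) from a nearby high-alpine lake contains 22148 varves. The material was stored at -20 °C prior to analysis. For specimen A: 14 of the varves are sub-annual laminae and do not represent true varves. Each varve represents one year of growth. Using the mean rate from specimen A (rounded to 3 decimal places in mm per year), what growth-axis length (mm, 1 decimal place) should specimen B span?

Specimen A: true varve count = 17561 − 14 = 17547.
A: Mean rate = 2617.5 mm / 17547 years ≈ 0.149 mm per year.
For B, 0.149 mm/year × 22148 years = 3300.1 mm.

3300.1 mm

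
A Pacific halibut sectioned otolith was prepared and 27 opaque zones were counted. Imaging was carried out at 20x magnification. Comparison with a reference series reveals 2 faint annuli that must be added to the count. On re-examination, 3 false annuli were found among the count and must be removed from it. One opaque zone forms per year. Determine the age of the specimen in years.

26 yr

Adjusted count: 27 − 3 + 2 = 26 opaque zones.
One opaque zone per year makes the duration 26 years.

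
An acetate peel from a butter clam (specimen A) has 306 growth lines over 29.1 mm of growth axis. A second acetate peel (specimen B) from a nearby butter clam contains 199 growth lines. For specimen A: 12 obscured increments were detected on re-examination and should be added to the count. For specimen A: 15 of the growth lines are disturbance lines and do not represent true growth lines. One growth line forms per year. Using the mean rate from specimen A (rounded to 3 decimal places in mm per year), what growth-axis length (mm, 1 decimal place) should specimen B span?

Specimen A: correcting the raw count gives 306 − 15 + 12 = 303 true growth lines.
A: 29.1 mm over 303 years gives 29.1 / 303 ≈ 0.096 mm/year.
For B, 0.096 mm/year × 199 years = 19.1 mm.

19.1 mm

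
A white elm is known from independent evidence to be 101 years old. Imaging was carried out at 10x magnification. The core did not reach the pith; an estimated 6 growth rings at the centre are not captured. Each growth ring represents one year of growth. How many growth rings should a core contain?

95 growth rings

Expected growth rings over 101 years: 101.
101 − 6 missed = 95 growth rings expected in the prepared section.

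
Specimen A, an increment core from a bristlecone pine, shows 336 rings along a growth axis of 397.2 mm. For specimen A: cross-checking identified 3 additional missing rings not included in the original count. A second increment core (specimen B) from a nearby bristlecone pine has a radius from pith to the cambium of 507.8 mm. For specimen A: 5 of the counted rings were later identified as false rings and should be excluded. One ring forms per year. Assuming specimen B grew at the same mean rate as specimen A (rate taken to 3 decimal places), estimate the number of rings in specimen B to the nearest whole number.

Specimen A: after corrections the count is 336 − 5 + 3 = 334 rings.
A: 397.2 mm over 334 years gives 397.2 / 334 ≈ 1.189 mm per year.
Specimen B: 507.8 mm / 1.189 mm per year = 427.08 years ≈ 427 rings.

427 rings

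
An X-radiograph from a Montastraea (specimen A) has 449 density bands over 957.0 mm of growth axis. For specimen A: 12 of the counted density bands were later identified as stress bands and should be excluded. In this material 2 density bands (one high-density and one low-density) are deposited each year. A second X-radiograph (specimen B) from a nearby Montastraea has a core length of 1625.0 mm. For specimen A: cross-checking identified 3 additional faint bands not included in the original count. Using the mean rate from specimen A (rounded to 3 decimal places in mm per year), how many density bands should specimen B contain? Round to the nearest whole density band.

747 density bands

Specimen A: adjusted count: 449 − 12 + 3 = 440 density bands.
Specimen A: with 2 density bands per year, 440 / 2 = 220 years.
A: Mean rate = 957.0 mm / 220 years ≈ 4.350 mm per year.
Specimen B: 1625.0 mm / 4.350 mm per year = 373.56 years; at 2 density bands per year that is 373.56 × 2 ≈ 747 density bands.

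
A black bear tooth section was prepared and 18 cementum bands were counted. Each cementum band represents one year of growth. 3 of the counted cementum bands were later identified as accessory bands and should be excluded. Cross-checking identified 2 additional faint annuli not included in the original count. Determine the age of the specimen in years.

17 years

True cementum band count = 18 − 3 + 2 = 17.
With a one-to-one cementum band periodicity this is 17 years.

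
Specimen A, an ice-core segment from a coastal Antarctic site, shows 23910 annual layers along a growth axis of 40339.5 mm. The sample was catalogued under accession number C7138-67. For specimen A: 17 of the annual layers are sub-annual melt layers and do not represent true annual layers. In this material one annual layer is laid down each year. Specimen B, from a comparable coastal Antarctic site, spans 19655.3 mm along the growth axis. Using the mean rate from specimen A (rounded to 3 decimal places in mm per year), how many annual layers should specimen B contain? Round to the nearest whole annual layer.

11644 annual layers

Specimen A: true annual layer count = 23910 − 17 = 23893.
A: Mean rate = 40339.5 mm / 23893 years ≈ 1.688 mm/yr.
Specimen B: 19655.3 mm / 1.688 mm per year = 11644.14 years ≈ 11644 annual layers.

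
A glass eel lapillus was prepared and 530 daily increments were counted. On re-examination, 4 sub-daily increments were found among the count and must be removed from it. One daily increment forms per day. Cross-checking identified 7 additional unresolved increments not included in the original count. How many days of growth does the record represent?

Correcting the raw count gives 530 − 4 + 7 = 533 true daily increments.
At one daily increment per day, that is 533 days.

533 d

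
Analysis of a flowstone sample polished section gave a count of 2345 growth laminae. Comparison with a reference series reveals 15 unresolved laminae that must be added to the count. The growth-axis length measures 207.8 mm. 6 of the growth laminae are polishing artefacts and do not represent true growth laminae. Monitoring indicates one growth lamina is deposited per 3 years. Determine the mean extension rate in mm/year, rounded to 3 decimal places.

0.029 mm/year

After corrections the count is 2345 − 6 + 15 = 2354 growth laminae.
At 3 years per growth lamina, 2354 × 3 = 7062 years.
207.8 mm over 7062 years gives 207.8 / 7062 ≈ 0.029 mm/year.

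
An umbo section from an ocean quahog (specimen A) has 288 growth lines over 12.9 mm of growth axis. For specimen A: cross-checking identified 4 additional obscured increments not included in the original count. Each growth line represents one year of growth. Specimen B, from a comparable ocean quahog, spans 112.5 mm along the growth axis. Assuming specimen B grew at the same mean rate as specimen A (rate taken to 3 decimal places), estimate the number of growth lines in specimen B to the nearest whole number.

2557 growth lines

Specimen A: true growth line count = 288 + 4 = 292.
A: Mean rate = 12.9 mm / 292 years ≈ 0.044 mm per year.
B spans 112.5 / 0.044 = 2556.82 years ≈ 2557 growth lines.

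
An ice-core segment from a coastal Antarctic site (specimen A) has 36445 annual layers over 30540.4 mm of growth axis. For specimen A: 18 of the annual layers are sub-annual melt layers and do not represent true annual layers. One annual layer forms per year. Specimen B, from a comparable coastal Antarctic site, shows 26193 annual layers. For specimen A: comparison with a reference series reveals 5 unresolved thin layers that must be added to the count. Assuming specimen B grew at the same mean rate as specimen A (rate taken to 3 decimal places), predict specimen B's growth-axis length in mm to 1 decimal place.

21949.7 mm

Specimen A: adjusted count: 36445 − 18 + 5 = 36432 annual layers.
A: 30540.4 mm over 36432 years gives 30540.4 / 36432 ≈ 0.838 mm/yr.
For B, 0.838 mm/year × 26193 years = 21949.7 mm.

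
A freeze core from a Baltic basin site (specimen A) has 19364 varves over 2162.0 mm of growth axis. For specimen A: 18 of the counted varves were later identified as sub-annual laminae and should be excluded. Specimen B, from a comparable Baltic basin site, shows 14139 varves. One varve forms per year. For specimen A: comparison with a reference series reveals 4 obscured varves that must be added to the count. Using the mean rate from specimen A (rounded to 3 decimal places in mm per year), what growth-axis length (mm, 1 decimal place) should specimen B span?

Specimen A: correcting the raw count gives 19364 − 18 + 4 = 19350 true varves.
A: Mean rate = 2162.0 mm / 19350 years ≈ 0.112 mm/yr.
B's length ≈ 0.112 × 14139 = 1583.6 mm.

1583.6 mm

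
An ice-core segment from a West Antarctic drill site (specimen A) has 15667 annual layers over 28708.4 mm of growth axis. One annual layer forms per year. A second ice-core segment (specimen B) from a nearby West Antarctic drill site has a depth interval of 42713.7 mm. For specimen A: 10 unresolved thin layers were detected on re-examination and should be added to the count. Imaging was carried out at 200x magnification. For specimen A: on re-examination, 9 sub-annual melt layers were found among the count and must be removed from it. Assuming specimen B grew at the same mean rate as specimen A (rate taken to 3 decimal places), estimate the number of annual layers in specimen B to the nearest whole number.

23315 annual layers

Specimen A: true annual layer count = 15667 − 9 + 10 = 15668.
A: Extension rate ≈ 28708.4 / 15668 = 1.832 mm/yr.
For B, 42713.7 / 1.832 = 23315.34 years ≈ 23315 annual layers.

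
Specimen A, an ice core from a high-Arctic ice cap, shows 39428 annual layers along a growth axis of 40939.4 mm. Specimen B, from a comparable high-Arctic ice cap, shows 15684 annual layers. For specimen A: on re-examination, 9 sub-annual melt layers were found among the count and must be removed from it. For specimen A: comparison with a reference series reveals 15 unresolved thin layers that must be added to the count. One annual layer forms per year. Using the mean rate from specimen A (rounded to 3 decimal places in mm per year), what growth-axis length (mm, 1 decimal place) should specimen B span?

Specimen A: true annual layer count = 39428 − 9 + 15 = 39434.
A: 40939.4 mm over 39434 years gives 40939.4 / 39434 ≈ 1.038 mm/yr.
Length of B = 1.038 × 15684 = 16280.0 mm.

16280.0 mm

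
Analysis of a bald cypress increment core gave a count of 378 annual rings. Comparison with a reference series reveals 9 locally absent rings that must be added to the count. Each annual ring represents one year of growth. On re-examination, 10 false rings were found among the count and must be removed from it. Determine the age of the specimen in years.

Adjusted count: 378 − 10 + 9 = 377 annual rings.
With a one-to-one annual ring periodicity this is 377 years.

377 years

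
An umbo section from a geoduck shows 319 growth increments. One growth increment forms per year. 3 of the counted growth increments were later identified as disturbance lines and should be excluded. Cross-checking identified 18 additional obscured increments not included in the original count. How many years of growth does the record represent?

After corrections the count is 319 − 3 + 18 = 334 growth increments.
At one growth increment per year, that is 334 years.

334 yr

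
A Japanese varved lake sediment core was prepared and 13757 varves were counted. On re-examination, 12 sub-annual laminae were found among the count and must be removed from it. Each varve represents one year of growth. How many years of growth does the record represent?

After corrections the count is 13757 − 12 = 13745 varves.
One varve per year makes the duration 13745 years.

13745 years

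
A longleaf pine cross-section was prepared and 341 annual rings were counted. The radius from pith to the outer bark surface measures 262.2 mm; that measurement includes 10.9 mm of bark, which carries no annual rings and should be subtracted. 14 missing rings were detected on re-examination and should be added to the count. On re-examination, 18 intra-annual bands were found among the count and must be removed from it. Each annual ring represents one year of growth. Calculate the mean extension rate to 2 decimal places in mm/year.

0.75 mm/year

After corrections the count is 341 − 18 + 14 = 337 annual rings.
The growth record spans 262.2 − 10.9 = 251.3 mm.
251.3 mm over 337 years gives 251.3 / 337 ≈ 0.75 mm/year.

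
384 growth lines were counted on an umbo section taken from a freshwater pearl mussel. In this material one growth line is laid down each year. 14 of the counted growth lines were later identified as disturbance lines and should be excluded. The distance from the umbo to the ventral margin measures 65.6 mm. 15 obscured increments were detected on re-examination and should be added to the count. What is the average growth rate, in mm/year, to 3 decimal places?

True growth line count = 384 − 14 + 15 = 385.
Extension rate ≈ 65.6 / 385 = 0.170 mm/year.

0.170 mm/year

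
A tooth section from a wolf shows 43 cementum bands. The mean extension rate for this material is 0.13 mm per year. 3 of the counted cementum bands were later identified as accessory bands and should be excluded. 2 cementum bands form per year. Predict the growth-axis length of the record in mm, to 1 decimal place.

Adjusted count: 43 − 3 = 40 cementum bands.
40 cementum bands at 2 per year is 40 / 2 = 20 years.
20 years at 0.13 mm/year gives 0.13 × 20 = 2.6 mm.

2.6 mm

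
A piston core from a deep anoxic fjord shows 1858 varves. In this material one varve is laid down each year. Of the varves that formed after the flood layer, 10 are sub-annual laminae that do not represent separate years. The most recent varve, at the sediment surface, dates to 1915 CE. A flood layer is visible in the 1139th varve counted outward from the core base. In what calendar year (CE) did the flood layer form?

Between varve 1139 and the sediment surface there are 1858 − 1139 = 719 varves.
Excluding 10 false varves: 719 − 10 = 709.
1915 − 709 = 1206 CE.

1206 CE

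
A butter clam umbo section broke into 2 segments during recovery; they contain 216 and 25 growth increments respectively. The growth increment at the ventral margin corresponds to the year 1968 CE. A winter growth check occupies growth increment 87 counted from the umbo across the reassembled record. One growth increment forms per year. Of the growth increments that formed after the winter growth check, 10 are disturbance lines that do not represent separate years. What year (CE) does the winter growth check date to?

Total growth increments = 216 + 25 = 241.
The winter growth check sits at growth increment 87 from the umbo, so 241 − 87 = 154 growth increments formed after it.
Removing the 10 false growth increments leaves 154 − 10 = 144 true growth increments beyond the winter growth check.
1968 − 144 = 1824 CE.

1824 CE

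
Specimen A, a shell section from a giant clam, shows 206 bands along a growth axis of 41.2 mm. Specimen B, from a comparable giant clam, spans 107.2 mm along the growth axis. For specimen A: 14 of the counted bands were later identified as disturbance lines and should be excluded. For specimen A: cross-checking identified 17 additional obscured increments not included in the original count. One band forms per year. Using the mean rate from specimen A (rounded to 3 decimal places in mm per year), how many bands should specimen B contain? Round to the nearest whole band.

544 bands

Specimen A: correcting the raw count gives 206 − 14 + 17 = 209 true bands.
A: Extension rate ≈ 41.2 / 209 = 0.197 mm per year.
For B, 107.2 / 0.197 = 544.16 years ≈ 544 bands.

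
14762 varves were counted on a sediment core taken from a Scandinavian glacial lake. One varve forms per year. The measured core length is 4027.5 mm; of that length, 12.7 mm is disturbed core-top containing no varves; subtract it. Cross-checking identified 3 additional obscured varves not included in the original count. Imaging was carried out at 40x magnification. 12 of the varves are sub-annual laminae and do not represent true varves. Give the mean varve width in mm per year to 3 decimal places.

Correcting the raw count gives 14762 − 12 + 3 = 14753 true varves.
Removing the 12.7 mm offcut leaves 4027.5 − 12.7 = 4014.8 mm.
Mean rate = 4014.8 mm / 14753 years ≈ 0.272 mm per year.

0.272 mm per year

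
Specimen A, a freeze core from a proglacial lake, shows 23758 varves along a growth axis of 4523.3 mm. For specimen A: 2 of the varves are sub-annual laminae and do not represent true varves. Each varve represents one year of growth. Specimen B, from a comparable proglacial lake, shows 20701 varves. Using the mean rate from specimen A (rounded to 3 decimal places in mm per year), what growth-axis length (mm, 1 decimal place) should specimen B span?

3933.2 mm

Specimen A: correcting the raw count gives 23758 − 2 = 23756 true varves.
A: Extension rate ≈ 4523.3 / 23756 = 0.190 mm/year.
For B, 0.190 mm/year × 20701 years = 3933.2 mm.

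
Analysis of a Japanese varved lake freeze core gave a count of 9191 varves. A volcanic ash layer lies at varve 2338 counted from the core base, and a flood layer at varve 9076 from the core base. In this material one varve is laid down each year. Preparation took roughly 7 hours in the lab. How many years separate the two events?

6738 years

The two markers are separated by 9076 − 2338 = 6738 varves.
That is 6738 years at one varve per year.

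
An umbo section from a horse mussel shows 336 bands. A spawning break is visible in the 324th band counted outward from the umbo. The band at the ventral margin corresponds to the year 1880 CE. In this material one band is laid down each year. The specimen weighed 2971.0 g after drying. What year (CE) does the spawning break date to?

The spawning break sits at band 324 from the umbo, so 336 − 324 = 12 bands formed after it.
1880 − 12 = 1868 CE.

1868 CE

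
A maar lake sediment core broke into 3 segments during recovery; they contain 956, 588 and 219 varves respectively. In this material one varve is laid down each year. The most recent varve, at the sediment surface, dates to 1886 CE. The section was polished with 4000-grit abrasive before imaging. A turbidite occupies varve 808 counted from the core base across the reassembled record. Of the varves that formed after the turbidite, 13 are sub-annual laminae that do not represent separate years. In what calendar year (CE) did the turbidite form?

Total varves = 956 + 588 + 219 = 1763.
1763 − 808 = 955 varves lie beyond the turbidite toward the sediment surface.
955 − 13 false = 942 true varves after the turbidite.
1886 − 942 = 944 CE.

944 CE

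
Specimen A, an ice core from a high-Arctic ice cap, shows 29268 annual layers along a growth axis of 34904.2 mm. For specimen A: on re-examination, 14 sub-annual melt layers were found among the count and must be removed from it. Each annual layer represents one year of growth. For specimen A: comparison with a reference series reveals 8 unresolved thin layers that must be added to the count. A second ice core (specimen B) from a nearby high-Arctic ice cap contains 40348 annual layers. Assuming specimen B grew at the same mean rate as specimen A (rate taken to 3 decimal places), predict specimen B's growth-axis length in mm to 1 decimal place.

48135.2 mm

Specimen A: true annual layer count = 29268 − 14 + 8 = 29262.
A: Extension rate ≈ 34904.2 / 29262 = 1.193 mm/yr.
Length of B = 1.193 × 40348 = 48135.2 mm.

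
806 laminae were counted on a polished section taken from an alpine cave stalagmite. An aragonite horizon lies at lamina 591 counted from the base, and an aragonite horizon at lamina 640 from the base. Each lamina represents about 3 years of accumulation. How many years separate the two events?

The two markers are separated by 640 − 591 = 49 laminae.
49 laminae at 3 years each span 49 × 3 = 147 years.

147 yr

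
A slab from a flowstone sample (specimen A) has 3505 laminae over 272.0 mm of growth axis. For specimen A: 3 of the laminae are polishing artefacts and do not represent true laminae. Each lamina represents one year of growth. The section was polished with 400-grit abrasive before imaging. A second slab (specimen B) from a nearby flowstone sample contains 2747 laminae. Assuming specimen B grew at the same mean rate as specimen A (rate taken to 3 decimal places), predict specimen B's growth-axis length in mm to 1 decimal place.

214.3 mm

Specimen A: after corrections the count is 3505 − 3 = 3502 laminae.
A: 272.0 mm over 3502 years gives 272.0 / 3502 ≈ 0.078 mm/yr.
For B, 0.078 mm/year × 2747 years = 214.3 mm.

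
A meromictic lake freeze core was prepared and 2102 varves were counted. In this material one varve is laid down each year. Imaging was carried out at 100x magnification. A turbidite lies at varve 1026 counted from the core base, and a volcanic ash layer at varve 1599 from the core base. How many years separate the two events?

1599 − 1026 = 573 varves lie between the two events.
That is 573 years at one varve per year.

573 years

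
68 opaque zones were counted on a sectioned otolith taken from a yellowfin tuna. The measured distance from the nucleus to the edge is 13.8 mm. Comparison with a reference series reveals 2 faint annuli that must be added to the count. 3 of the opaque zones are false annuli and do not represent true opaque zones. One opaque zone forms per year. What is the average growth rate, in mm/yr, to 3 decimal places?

After corrections the count is 68 − 3 + 2 = 67 opaque zones.
Mean rate = 13.8 mm / 67 years ≈ 0.206 mm/yr.

0.206 mm/yr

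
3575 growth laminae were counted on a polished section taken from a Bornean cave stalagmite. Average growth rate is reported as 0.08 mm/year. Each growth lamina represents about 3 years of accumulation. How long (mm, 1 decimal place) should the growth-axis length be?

3575 growth laminae at 3 years each span 3575 × 3 = 10725 years.
Predicted length = 0.08 mm/year × 10725 years = 858.0 mm.

858.0 mm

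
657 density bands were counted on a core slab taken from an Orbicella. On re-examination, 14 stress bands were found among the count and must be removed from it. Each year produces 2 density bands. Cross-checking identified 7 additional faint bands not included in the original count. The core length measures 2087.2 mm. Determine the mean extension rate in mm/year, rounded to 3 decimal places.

True density band count = 657 − 14 + 7 = 650.
With 2 density bands per year, 650 / 2 = 325 years.
2087.2 mm over 325 years gives 2087.2 / 325 ≈ 6.422 mm/year.

6.422 mm/year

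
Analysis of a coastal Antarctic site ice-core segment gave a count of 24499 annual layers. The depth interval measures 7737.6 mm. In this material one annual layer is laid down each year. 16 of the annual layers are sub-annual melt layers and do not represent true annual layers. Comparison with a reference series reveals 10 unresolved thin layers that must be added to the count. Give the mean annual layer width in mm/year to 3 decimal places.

True annual layer count = 24499 − 16 + 10 = 24493.
7737.6 mm over 24493 years gives 7737.6 / 24493 ≈ 0.316 mm/year.

0.316 mm/year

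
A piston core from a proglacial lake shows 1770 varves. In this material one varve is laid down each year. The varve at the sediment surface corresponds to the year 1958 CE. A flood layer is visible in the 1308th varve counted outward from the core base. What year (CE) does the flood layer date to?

1496 CE

1770 − 1308 = 462 varves lie beyond the flood layer toward the sediment surface.
The varve at the sediment surface is 1958 CE, so the flood layer dates to 1958 − 462 = 1496 CE.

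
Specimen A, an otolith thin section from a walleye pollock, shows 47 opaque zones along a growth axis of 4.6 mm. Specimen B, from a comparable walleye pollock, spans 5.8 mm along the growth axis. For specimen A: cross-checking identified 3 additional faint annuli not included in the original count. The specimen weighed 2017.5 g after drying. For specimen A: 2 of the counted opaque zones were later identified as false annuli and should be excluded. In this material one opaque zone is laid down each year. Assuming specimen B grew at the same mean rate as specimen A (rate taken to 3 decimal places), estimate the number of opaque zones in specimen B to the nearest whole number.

Specimen A: adjusted count: 47 − 2 + 3 = 48 opaque zones.
A: Mean rate = 4.6 mm / 48 years ≈ 0.096 mm per year.
B spans 5.8 / 0.096 = 60.42 years ≈ 60 opaque zones.

60 opaque zones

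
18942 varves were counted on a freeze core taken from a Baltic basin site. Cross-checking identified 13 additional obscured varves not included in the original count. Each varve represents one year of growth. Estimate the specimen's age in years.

18955 years

Correcting the raw count gives 18942 + 13 = 18955 true varves.
With a one-to-one varve periodicity this is 18955 years.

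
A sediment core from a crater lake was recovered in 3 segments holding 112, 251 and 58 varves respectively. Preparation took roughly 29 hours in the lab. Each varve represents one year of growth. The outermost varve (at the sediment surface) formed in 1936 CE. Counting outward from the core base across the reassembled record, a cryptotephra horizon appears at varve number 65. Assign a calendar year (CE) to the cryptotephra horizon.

Total varves = 112 + 251 + 58 = 421.
The cryptotephra horizon sits at varve 65 from the core base, so 421 − 65 = 356 varves formed after it.
Counting back 356 years from 1936 CE places the cryptotephra horizon in 1936 − 356 = 1580 CE.

1580 CE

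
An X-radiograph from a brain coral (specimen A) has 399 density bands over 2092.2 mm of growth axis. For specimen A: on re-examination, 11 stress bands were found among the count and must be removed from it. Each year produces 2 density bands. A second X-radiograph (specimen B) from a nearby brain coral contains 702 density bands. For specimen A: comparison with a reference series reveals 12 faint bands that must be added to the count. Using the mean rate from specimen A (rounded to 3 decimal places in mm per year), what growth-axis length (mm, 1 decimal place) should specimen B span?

3671.8 mm

Specimen A: correcting the raw count gives 399 − 11 + 12 = 400 true density bands.
Specimen A: 400 density bands at 2 per year is 400 / 2 = 200 years.
A: Mean rate = 2092.2 mm / 200 years ≈ 10.461 mm per year.
Specimen B: with 2 density bands per year, 702 / 2 = 351 years. Length of B = 10.461 × 351 = 3671.8 mm.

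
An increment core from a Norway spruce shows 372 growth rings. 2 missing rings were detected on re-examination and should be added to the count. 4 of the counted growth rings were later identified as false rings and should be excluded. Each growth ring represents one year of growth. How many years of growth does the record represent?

True growth ring count = 372 − 4 + 2 = 370.
One growth ring per year makes the duration 370 years.

370 yr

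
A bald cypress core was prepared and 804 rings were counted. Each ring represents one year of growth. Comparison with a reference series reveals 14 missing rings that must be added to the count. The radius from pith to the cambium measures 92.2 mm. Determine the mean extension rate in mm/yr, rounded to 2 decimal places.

0.11 mm/yr

After corrections the count is 804 + 14 = 818 rings.
Extension rate ≈ 92.2 / 818 = 0.11 mm/yr.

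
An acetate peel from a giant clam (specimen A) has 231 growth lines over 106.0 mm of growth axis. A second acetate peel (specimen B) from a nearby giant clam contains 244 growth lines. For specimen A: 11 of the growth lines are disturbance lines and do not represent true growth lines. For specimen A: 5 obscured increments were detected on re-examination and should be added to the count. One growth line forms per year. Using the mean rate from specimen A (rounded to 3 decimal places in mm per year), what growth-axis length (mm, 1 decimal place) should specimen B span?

Specimen A: adjusted count: 231 − 11 + 5 = 225 growth lines.
A: 106.0 mm over 225 years gives 106.0 / 225 ≈ 0.471 mm/year.
For B, 0.471 mm/year × 244 years = 114.9 mm.

114.9 mm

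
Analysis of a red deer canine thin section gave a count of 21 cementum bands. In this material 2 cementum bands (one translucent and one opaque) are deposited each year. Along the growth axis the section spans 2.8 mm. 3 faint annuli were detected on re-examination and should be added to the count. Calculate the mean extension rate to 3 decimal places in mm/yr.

0.233 mm/yr

Correcting the raw count gives 21 + 3 = 24 true cementum bands.
Dividing by 2 cementum bands per year: 24 / 2 = 12 years.
Mean rate = 2.8 mm / 12 years ≈ 0.233 mm/yr.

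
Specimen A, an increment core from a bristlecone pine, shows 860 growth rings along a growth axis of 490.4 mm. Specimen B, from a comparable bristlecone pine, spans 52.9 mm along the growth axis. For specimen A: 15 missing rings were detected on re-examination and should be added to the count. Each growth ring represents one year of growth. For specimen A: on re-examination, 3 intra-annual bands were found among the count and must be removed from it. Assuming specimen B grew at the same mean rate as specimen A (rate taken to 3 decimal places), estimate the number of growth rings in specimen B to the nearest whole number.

Specimen A: after corrections the count is 860 − 3 + 15 = 872 growth rings.
A: Extension rate ≈ 490.4 / 872 = 0.562 mm/yr.
For B, 52.9 / 0.562 = 94.13 years ≈ 94 growth rings.

94 growth rings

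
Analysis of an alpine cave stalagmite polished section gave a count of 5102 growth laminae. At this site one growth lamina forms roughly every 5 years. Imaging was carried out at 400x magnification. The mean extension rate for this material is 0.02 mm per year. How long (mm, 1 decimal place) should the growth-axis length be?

At 5 years per growth lamina, 5102 × 5 = 25510 years.
Length ≈ 0.02 × 25510 = 510.2 mm.

510.2 mm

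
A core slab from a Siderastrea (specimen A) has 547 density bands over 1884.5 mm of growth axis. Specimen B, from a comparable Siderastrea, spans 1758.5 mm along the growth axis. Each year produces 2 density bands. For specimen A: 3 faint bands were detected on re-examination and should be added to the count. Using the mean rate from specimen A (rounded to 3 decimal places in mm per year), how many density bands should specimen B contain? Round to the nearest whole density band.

513 density bands

Specimen A: true density band count = 547 + 3 = 550.
Specimen A: dividing by 2 density bands per year: 550 / 2 = 275 years.
A: 1884.5 mm over 275 years gives 1884.5 / 275 ≈ 6.853 mm/year.
Specimen B: 1758.5 mm / 6.853 mm per year = 256.60 years; at 2 density bands per year that is 256.60 × 2 ≈ 513 density bands.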